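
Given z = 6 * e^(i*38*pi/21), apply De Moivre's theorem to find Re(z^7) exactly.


Step 1: By De Moivre's theorem, z^7 = 6^7 * e^(i*7*38*pi/21) = 279936 * (cos(38*pi/3) + i*sin(38*pi/3))
Step 2: |z|^7 = 6^7 = 279936
Step 3: Reduce the angle mod 2*pi: 38*pi/3 - 12*pi = 2*pi/3
Step 4: cos(2*pi/3) = -1/2
Step 5: Re(z^7) = 279936 * (-1/2) = -139968

-139968


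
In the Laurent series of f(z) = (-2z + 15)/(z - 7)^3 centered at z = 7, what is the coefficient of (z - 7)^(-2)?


Step 1: Write the numerator in powers of (z - 7): -2z + 15 = -2(z - 7) + (-2*7 + 15) = -2(z - 7) + 1
Step 2: Divide by (z - 7)^3: f(z) = (z - 7)^(-3) - 2(z - 7)^(-2)
Step 3: This finite sum is the Laurent series of f about z = 7.
Step 4: Coefficient of (z - 7)^(-2) = coefficient of (z - 7) in the re-centred numerator = -2

-2


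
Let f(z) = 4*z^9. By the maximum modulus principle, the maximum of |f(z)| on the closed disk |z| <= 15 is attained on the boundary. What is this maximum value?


Step 1: On |z| = 15, |f(z)| = 4 * |z|^9 = 4 * 15^9
Step 2: By maximum modulus principle, maximum is on boundary.
Step 3: Maximum = 4 * 38443359375 = 153773437500

153773437500


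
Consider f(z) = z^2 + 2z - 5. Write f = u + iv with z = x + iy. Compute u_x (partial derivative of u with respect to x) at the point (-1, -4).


Step 1: f(z) = (x+iy)^2 + 2(x+iy) - 5
Step 2: u = (x^2 - y^2) + 2x - 5
Step 3: u_x = 2x + 2
Step 4: At (-1, -4): u_x = -2 + 2 = 0

0


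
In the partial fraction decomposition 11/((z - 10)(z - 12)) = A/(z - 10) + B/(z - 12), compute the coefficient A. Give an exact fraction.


Step 1: Multiply both sides by (z - 10) and set z = 10
Step 2: A = 11 / (10 - 12)
Step 3: A = 11 / (-2)
Step 4: A = -11/2

-11/2


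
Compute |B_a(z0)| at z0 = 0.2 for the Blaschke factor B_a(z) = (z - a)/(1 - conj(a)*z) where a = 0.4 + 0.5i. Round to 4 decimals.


Step 1: Numerator z0 - a = 0.2 - (0.4 + 0.5i) = -0.2 - 0.5i
Step 2: Denominator 1 - conj(a)*z0 = 1 - (0.4 - 0.5i)*0.2 = 0.92 + 0.1i
Step 3: |z0 - a|^2 = (-0.2)^2 + (-0.5)^2 = 0.29; |1 - conj(a)*z0|^2 = 0.92^2 + 0.1^2 = 0.8564
Step 4: |B_a(0.2)| = sqrt(0.29 / 0.8564) = sqrt(0.338627)
Step 5: = 0.5819

0.5819


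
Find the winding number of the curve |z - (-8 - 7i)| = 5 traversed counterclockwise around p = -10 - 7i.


Step 1: Center c = (-8, -7), radius = 5
Step 2: |p - c|^2 = (-2)^2 + 0^2 = 4
Step 3: r^2 = 25
Step 4: |p-c| < r so winding number = 1

1


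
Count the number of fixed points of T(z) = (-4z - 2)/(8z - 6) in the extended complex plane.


Step 1: Fixed points satisfy T(z) = z
Step 2: 8z^2 - 2z + 2 = 0
Step 3: Discriminant = (-2)^2 - 4*8*2 = -60
Step 4: Number of fixed points = 2

2


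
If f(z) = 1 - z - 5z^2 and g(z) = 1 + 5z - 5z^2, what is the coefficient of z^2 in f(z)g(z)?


Step 1: z^2 term in f*g comes from: (1)*(-5z^2) + (-z)*(5z) + (-5z^2)*(1)
Step 2: = -5 - 5 - 5
Step 3: = -15

-15


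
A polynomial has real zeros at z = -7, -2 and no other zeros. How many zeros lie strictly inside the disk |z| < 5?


Step 1: Check each root:
  z = -7: |-7| = 7 >= 5
  z = -2: |-2| = 2 < 5
Step 2: Count = 1

1


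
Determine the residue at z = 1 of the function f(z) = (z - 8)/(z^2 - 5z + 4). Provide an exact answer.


Step 1: Q(z) = z^2 - 5z + 4 = (z - 1)(z - 4)
Step 2: Q'(z) = 2z - 5
Step 3: Q'(1) = -3, P(1) = -7
Step 4: Res = P(1)/Q'(1) = -7/(-3) = 7/3

7/3


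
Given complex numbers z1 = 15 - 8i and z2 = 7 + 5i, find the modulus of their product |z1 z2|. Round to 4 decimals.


Step 1: |z1| = sqrt(15^2 + (-8)^2) = sqrt(289)
Step 2: |z2| = sqrt(7^2 + 5^2) = sqrt(74)
Step 3: |z1*z2| = |z1|*|z2| = sqrt(289) * sqrt(74) = sqrt(289 * 74) = sqrt(21386)
Step 4: = 146.2395

146.2395


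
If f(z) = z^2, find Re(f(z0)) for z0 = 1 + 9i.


Step 1: z0 = 1 + 9i
Step 2: z0^2 = 1^2 - 9^2 + 18i
Step 3: real part = 1 - 81 = -80

-80


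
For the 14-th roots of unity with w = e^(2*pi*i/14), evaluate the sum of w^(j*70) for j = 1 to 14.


Step 1: The sum sum_{j=1}^{n} w^(k*j) equals n if n | k, else 0.
Step 2: Here n = 14, k = 70
Step 3: Does n divide k? 14 | 70 -> True
Step 4: Sum = 14

14


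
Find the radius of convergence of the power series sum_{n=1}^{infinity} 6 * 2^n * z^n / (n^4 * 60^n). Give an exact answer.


Step 1: General term a_n = 6 * 2^n / (n^4 * 60^n)
Step 2: By the root test, |a_n|^(1/n) = 6^(1/n) * 2 / (n^(4/n) * 60) -> 2/60 as n -> infinity (since 6^(1/n) -> 1 and n^(4/n) -> 1)
Step 3: R = 1/lim|a_n|^(1/n) = 60/2 = 30

30


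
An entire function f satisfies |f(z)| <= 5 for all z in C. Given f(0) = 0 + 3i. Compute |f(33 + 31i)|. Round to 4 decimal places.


Step 1: By Liouville's theorem, a bounded entire function is constant.
Step 2: f(z) = f(0) = 0 + 3i for all z.
Step 3: |f(w)| = |0 + 3i| = sqrt(0 + 9)
Step 4: = 3.0

3.0


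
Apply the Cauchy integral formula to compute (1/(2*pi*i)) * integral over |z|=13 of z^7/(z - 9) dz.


Step 1: f(z) = z^7, a = 9 is inside |z| = 13
Step 2: By Cauchy integral formula: (1/(2pi*i)) * integral = f(a)
Step 3: f(9) = 9^7 = 4782969

4782969


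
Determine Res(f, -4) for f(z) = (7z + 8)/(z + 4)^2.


Step 1: Pole of order 2 at z = -4
Step 2: Res = lim d/dz [(z + 4)^2 * f(z)] as z -> -4
Step 3: (z + 4)^2 * f(z) = 7z + 8
Step 4: d/dz[7z + 8] = 7

7


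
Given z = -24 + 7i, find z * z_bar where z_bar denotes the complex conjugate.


Step 1: conj(z) = -24 - 7i
Step 2: z * conj(z) = (-24)^2 + 7^2
Step 3: = 576 + 49 = 625

625


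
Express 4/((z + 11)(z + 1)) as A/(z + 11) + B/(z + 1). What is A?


Step 1: Multiply both sides by (z + 11) and set z = -11
Step 2: A = 4 / (-11 + 1)
Step 3: A = 4 / (-10)
Step 4: A = -2/5

-2/5


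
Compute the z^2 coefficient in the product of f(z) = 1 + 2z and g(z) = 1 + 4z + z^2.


Step 1: z^2 term in f*g comes from: (1)*(z^2) + (2z)*(4z) + (0)*(1)
Step 2: = 1 + 8 + 0
Step 3: = 9

9


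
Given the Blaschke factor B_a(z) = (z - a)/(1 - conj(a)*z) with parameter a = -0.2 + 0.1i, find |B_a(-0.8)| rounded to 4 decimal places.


Step 1: Numerator z0 - a = -0.8 - (-0.2 + 0.1i) = -0.6 - 0.1i
Step 2: Denominator 1 - conj(a)*z0 = 1 - (-0.2 - 0.1i)*(-0.8) = 0.84 - 0.08i
Step 3: |z0 - a|^2 = (-0.6)^2 + (-0.1)^2 = 0.37; |1 - conj(a)*z0|^2 = 0.84^2 + (-0.08)^2 = 0.712
Step 4: |B_a(-0.8)| = sqrt(0.37 / 0.712) = sqrt(0.519663)
Step 5: = 0.7209

0.7209


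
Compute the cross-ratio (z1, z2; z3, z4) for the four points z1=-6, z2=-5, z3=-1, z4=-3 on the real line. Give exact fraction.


Step 1: (z1-z3)(z2-z4) = (-5) * (-2) = 10
Step 2: (z1-z4)(z2-z3) = (-3) * (-4) = 12
Step 3: Cross-ratio = 10/12 = 5/6

5/6


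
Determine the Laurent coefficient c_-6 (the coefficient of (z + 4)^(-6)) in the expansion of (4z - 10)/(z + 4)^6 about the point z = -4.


Step 1: Write the numerator in powers of (z + 4): 4z - 10 = 4(z + 4) + (4*(-4) - 10) = 4(z + 4) - 26
Step 2: Divide by (z + 4)^6: f(z) = -26(z + 4)^(-6) + 4(z + 4)^(-5)
Step 3: This finite sum is the Laurent series of f about z = -4.
Step 4: Coefficient of (z + 4)^(-6) = 4*(-4) - 10 = -26

-26


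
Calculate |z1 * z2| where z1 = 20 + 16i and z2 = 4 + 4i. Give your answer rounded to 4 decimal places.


Step 1: |z1| = sqrt(20^2 + 16^2) = sqrt(656)
Step 2: |z2| = sqrt(4^2 + 4^2) = sqrt(32)
Step 3: |z1*z2| = |z1|*|z2| = sqrt(656) * sqrt(32) = sqrt(656 * 32) = sqrt(20992)
Step 4: = 144.8862

144.8862


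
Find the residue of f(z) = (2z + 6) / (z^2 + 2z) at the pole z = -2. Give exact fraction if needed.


Step 1: Q(z) = z^2 + 2z = (z + 2)(z)
Step 2: Q'(z) = 2z + 2
Step 3: Q'(-2) = -2, P(-2) = 2
Step 4: Res = P(-2)/Q'(-2) = 2/(-2) = -1

-1


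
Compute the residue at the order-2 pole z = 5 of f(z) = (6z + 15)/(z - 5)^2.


Step 1: Pole of order 2 at z = 5
Step 2: Res = lim d/dz [(z - 5)^2 * f(z)] as z -> 5
Step 3: (z - 5)^2 * f(z) = 6z + 15
Step 4: d/dz[6z + 15] = 6

6


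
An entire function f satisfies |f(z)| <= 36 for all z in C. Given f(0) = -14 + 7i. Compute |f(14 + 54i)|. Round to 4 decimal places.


Step 1: By Liouville's theorem, a bounded entire function is constant.
Step 2: f(z) = f(0) = -14 + 7i for all z.
Step 3: |f(w)| = |-14 + 7i| = sqrt(196 + 49)
Step 4: = 15.6525

15.6525


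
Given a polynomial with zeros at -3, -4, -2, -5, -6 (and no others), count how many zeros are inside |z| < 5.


Step 1: Check each root:
  z = -3: |-3| = 3 < 5
  z = -4: |-4| = 4 < 5
  z = -2: |-2| = 2 < 5
  z = -5: |-5| = 5 >= 5
  z = -6: |-6| = 6 >= 5
Step 2: Count = 3

3


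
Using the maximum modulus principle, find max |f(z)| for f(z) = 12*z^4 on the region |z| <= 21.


Step 1: On |z| = 21, |f(z)| = 12 * |z|^4 = 12 * 21^4
Step 2: By maximum modulus principle, maximum is on boundary.
Step 3: Maximum = 12 * 194481 = 2333772

2333772


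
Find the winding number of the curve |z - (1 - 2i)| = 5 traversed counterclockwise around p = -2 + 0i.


Step 1: Center c = (1, -2), radius = 5
Step 2: |p - c|^2 = (-3)^2 + 2^2 = 13
Step 3: r^2 = 25
Step 4: |p-c| < r so winding number = 1

1


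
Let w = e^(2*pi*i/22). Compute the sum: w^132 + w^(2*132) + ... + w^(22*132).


Step 1: The sum sum_{j=1}^{n} w^(k*j) equals n if n | k, else 0.
Step 2: Here n = 22, k = 132
Step 3: Does n divide k? 22 | 132 -> True
Step 4: Sum = 22

22


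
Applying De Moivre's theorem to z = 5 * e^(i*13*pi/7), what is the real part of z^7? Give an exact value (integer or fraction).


Step 1: By De Moivre's theorem, z^7 = 5^7 * e^(i*7*13*pi/7) = 78125 * (cos(13*pi) + i*sin(13*pi))
Step 2: |z|^7 = 5^7 = 78125
Step 3: Reduce the angle mod 2*pi: 13*pi - 12*pi = pi
Step 4: cos(pi) = -1
Step 5: Re(z^7) = 78125 * (-1) = -78125

-78125


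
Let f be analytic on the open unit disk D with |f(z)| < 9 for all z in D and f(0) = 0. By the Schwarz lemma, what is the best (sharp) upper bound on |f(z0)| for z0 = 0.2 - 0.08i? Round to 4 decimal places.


Step 1: g = f/9 maps D -> D with g(0) = 0, so by the Schwarz lemma |g(z)| <= |z|, i.e. |f(z)| <= 9|z|; this is sharp (f(z) = 9z).
Step 2: |z0|^2 = 0.2^2 + (-0.08)^2 = 0.0464
Step 3: |z0| = sqrt(0.0464) = 0.215407
Step 4: Best bound = 9 * |z0| = 9 * 0.215407 = 1.9387

1.9387


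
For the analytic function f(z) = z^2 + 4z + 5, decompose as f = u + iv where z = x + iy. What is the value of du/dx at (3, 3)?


Step 1: f(z) = (x+iy)^2 + 4(x+iy) + 5
Step 2: u = (x^2 - y^2) + 4x + 5
Step 3: u_x = 2x + 4
Step 4: At (3, 3): u_x = 6 + 4 = 10

10


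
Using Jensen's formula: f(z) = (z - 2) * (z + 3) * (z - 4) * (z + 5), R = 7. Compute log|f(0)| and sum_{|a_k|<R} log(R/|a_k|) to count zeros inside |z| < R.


Jensen's formula: (1/2pi)*integral log|f(Re^it)|dt = log|f(0)| + sum_{|a_k|<R} log(R/|a_k|)
Step 1: f(0) = (-2) * 3 * (-4) * 5 = 120
Step 2: log|f(0)| = log|2| + log|-3| + log|4| + log|-5| = 4.7875
Step 3: Zeros inside |z| < 7: 2, -3, 4, -5
Step 4: Jensen sum = log(7/2) + log(7/3) + log(7/4) + log(7/5) = 2.9961
Step 5: n(R) = number of terms in the Jensen sum = count of zeros inside |z| < 7 = 4

4


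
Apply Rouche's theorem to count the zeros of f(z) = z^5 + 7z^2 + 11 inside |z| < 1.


Step 1: On |z| = 1 the three terms have sizes |z^5| = 1^5 = 1, |7z^2| = 7*1^2 = 7, |11| = 11
Step 2: The dominant term is g(z) = 11; let h(z) = z^5 + 7z^2 so f = g + h
Step 3: On |z| = 1: |g| = 11 and |h| <= 1 + 7 = 8
Step 4: Since 11 > 8, |h| < |g| on |z| = 1, so by Rouche f has the same number of zeros as g inside |z| < 1
Step 5: g(z) = 11 is a nonzero constant with no zeros inside |z| < 1. Answer = 0

0


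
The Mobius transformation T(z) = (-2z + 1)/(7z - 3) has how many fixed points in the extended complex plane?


Step 1: Fixed points satisfy T(z) = z
Step 2: 7z^2 - z - 1 = 0
Step 3: Discriminant = (-1)^2 - 4*7*(-1) = 29
Step 4: Number of fixed points = 2

2


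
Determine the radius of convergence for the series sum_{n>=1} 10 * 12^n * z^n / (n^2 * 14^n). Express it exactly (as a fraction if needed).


Step 1: General term a_n = 10 * 12^n / (n^2 * 14^n)
Step 2: By the root test, |a_n|^(1/n) = 10^(1/n) * 12 / (n^(2/n) * 14) -> 12/14 as n -> infinity (since 10^(1/n) -> 1 and n^(2/n) -> 1)
Step 3: R = 1/lim|a_n|^(1/n) = 14/12 = 7/6

7/6


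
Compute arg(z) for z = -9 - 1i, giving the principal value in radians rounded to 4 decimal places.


Step 1: z = -9 - 1i
Step 2: arg(z) = atan2(-1, -9)
Step 3: arg(z) = -3.0309

-3.0309


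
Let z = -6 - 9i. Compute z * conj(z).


Step 1: conj(z) = -6 + 9i
Step 2: z * conj(z) = (-6)^2 + (-9)^2
Step 3: = 36 + 81 = 117

117


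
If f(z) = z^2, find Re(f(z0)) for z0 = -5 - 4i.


Step 1: z0 = -5 - 4i
Step 2: z0^2 = (-5)^2 - (-4)^2 + 40i
Step 3: real part = 25 - 16 = 9

9


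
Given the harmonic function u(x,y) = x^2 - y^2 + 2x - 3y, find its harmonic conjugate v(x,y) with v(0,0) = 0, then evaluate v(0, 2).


Step 1: v_x = -u_y = 2y + 3
Step 2: v_y = u_x = 2x + 2
Step 3: v = 2xy + 3x + 2y + C
Step 4: v(0,0) = 0 => C = 0
Step 5: v(0, 2) = 4

4


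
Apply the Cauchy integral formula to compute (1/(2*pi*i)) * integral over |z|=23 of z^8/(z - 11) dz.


Step 1: f(z) = z^8, a = 11 is inside |z| = 23
Step 2: By Cauchy integral formula: (1/(2pi*i)) * integral = f(a)
Step 3: f(11) = 11^8 = 214358881

214358881


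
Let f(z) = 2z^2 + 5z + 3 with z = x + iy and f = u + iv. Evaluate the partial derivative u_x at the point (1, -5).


Step 1: f(z) = 2(x+iy)^2 + 5(x+iy) + 3
Step 2: u = 2(x^2 - y^2) + 5x + 3
Step 3: u_x = 4x + 5
Step 4: At (1, -5): u_x = 4 + 5 = 9

9


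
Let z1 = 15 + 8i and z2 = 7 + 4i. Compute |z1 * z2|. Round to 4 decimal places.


Step 1: |z1| = sqrt(15^2 + 8^2) = sqrt(289)
Step 2: |z2| = sqrt(7^2 + 4^2) = sqrt(65)
Step 3: |z1*z2| = |z1|*|z2| = sqrt(289) * sqrt(65) = sqrt(289 * 65) = sqrt(18785)
Step 4: = 137.0584

137.0584


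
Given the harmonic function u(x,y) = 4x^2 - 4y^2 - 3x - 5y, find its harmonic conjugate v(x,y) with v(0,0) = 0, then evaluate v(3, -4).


Step 1: v_x = -u_y = 8y + 5
Step 2: v_y = u_x = 8x - 3
Step 3: v = 8xy + 5x - 3y + C
Step 4: v(0,0) = 0 => C = 0
Step 5: v(3, -4) = -69

-69


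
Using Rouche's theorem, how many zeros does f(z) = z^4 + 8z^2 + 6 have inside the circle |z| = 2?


Step 1: On |z| = 2 the three terms have sizes |z^4| = 2^4 = 16, |8z^2| = 8*2^2 = 32, |6| = 6
Step 2: The dominant term is g(z) = 8z^2; let h(z) = z^4 + 6 so f = g + h
Step 3: On |z| = 2: |g| = 32 and |h| <= 16 + 6 = 22
Step 4: Since 32 > 22, |h| < |g| on |z| = 2, so by Rouche f has the same number of zeros as g inside |z| < 2
Step 5: g(z) = 8z^2 has 2 zeros (at the origin, multiplicity 2) inside |z| < 2. Answer = 2

2


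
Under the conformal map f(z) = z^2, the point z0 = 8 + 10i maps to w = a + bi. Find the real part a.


Step 1: z0 = 8 + 10i
Step 2: z0^2 = 8^2 - 10^2 + 160i
Step 3: real part = 64 - 100 = -36

-36


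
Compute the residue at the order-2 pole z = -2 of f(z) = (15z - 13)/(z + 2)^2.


Step 1: Pole of order 2 at z = -2
Step 2: Res = lim d/dz [(z + 2)^2 * f(z)] as z -> -2
Step 3: (z + 2)^2 * f(z) = 15z - 13
Step 4: d/dz[15z - 13] = 15

15


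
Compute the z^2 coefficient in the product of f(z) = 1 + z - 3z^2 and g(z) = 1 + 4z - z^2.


Step 1: z^2 term in f*g comes from: (1)*(-z^2) + (z)*(4z) + (-3z^2)*(1)
Step 2: = -1 + 4 - 3
Step 3: = 0

0


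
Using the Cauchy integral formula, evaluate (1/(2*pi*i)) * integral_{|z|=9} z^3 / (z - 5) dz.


Step 1: f(z) = z^3, a = 5 is inside |z| = 9
Step 2: By Cauchy integral formula: (1/(2pi*i)) * integral = f(a)
Step 3: f(5) = 5^3 = 125

125


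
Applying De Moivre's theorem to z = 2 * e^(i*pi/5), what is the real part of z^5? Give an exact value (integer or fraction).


Step 1: By De Moivre's theorem, z^5 = 2^5 * e^(i*5*pi/5) = 32 * (cos(pi) + i*sin(pi))
Step 2: |z|^5 = 2^5 = 32
Step 3: The angle pi already lies in [0, 2*pi)
Step 4: cos(pi) = -1
Step 5: Re(z^5) = 32 * (-1) = -32

-32


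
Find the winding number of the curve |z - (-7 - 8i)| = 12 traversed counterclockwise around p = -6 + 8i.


Step 1: Center c = (-7, -8), radius = 12
Step 2: |p - c|^2 = 1^2 + 16^2 = 257
Step 3: r^2 = 144
Step 4: |p-c| > r so winding number = 0

0


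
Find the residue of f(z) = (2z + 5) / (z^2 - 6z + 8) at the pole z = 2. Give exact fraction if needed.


Step 1: Q(z) = z^2 - 6z + 8 = (z - 2)(z - 4)
Step 2: Q'(z) = 2z - 6
Step 3: Q'(2) = -2, P(2) = 9
Step 4: Res = P(2)/Q'(2) = 9/(-2) = -9/2

-9/2


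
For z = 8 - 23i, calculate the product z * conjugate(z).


Step 1: conj(z) = 8 + 23i
Step 2: z * conj(z) = 8^2 + (-23)^2
Step 3: = 64 + 529 = 593

593


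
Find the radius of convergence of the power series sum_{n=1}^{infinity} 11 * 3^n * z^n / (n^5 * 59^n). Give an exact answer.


Step 1: General term a_n = 11 * 3^n / (n^5 * 59^n)
Step 2: By the root test, |a_n|^(1/n) = 11^(1/n) * 3 / (n^(5/n) * 59) -> 3/59 as n -> infinity (since 11^(1/n) -> 1 and n^(5/n) -> 1)
Step 3: R = 1/lim|a_n|^(1/n) = 59/3

59/3


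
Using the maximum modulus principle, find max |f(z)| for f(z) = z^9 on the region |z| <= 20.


Step 1: On |z| = 20, |f(z)| = |z|^9 = 20^9
Step 2: By maximum modulus principle, maximum is on boundary.
Step 3: Maximum = 512000000000 = 512000000000

512000000000


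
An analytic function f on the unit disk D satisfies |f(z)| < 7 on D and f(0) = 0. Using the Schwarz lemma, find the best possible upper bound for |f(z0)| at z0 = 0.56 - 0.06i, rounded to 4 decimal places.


Step 1: g = f/7 maps D -> D with g(0) = 0, so by the Schwarz lemma |g(z)| <= |z|, i.e. |f(z)| <= 7|z|; this is sharp (f(z) = 7z).
Step 2: |z0|^2 = 0.56^2 + (-0.06)^2 = 0.3172
Step 3: |z0| = sqrt(0.3172) = 0.563205
Step 4: Best bound = 7 * |z0| = 7 * 0.563205 = 3.9424

3.9424


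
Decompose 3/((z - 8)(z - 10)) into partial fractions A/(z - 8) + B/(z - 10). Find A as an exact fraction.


Step 1: Multiply both sides by (z - 8) and set z = 8
Step 2: A = 3 / (8 - 10)
Step 3: A = 3 / (-2)
Step 4: A = -3/2

-3/2


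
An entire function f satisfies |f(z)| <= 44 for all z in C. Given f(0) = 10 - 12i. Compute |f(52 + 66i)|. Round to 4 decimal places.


Step 1: By Liouville's theorem, a bounded entire function is constant.
Step 2: f(z) = f(0) = 10 - 12i for all z.
Step 3: |f(w)| = |10 - 12i| = sqrt(100 + 144)
Step 4: = 15.6205

15.6205


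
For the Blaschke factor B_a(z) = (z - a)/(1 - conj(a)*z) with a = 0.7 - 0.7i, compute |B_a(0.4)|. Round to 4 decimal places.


Step 1: Numerator z0 - a = 0.4 - (0.7 - 0.7i) = -0.3 + 0.7i
Step 2: Denominator 1 - conj(a)*z0 = 1 - (0.7 + 0.7i)*0.4 = 0.72 - 0.28i
Step 3: |z0 - a|^2 = (-0.3)^2 + 0.7^2 = 0.58; |1 - conj(a)*z0|^2 = 0.72^2 + (-0.28)^2 = 0.5968
Step 4: |B_a(0.4)| = sqrt(0.58 / 0.5968) = sqrt(0.97185)
Step 5: = 0.9858

0.9858


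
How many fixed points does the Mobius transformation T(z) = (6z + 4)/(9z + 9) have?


Step 1: Fixed points satisfy T(z) = z
Step 2: 9z^2 + 3z - 4 = 0
Step 3: Discriminant = 3^2 - 4*9*(-4) = 153
Step 4: Number of fixed points = 2

2


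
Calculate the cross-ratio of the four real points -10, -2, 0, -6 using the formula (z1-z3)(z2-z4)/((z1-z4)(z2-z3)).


Step 1: (z1-z3)(z2-z4) = (-10) * 4 = -40
Step 2: (z1-z4)(z2-z3) = (-4) * (-2) = 8
Step 3: Cross-ratio = -40/8 = -5

-5


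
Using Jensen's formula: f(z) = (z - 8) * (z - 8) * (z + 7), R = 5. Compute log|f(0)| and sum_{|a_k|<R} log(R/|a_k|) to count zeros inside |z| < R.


Jensen's formula: (1/2pi)*integral log|f(Re^it)|dt = log|f(0)| + sum_{|a_k|<R} log(R/|a_k|)
Step 1: f(0) = (-8) * (-8) * 7 = 448
Step 2: log|f(0)| = log|8| + log|8| + log|-7| = 6.1048
Step 3: Zeros inside |z| < 5: none
Step 4: Jensen sum = (empty sum) = 0
Step 5: n(R) = number of terms in the Jensen sum = count of zeros inside |z| < 5 = 0

0


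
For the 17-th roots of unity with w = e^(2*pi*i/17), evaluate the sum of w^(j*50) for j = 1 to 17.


Step 1: The sum sum_{j=1}^{n} w^(k*j) equals n if n | k, else 0.
Step 2: Here n = 17, k = 50
Step 3: Does n divide k? 17 | 50 -> False
Step 4: Sum = 0

0


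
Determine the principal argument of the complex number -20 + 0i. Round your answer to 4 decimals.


Step 1: z = -20 + 0i
Step 2: arg(z) = atan2(0, -20)
Step 3: arg(z) = 3.1416

3.1416


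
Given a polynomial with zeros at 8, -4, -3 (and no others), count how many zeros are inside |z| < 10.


Step 1: Check each root:
  z = 8: |8| = 8 < 10
  z = -4: |-4| = 4 < 10
  z = -3: |-3| = 3 < 10
Step 2: Count = 3

3


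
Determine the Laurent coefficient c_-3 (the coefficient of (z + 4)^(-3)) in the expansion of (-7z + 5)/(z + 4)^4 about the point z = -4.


Step 1: Write the numerator in powers of (z + 4): -7z + 5 = -7(z + 4) + (-7*(-4) + 5) = -7(z + 4) + 33
Step 2: Divide by (z + 4)^4: f(z) = 33(z + 4)^(-4) - 7(z + 4)^(-3)
Step 3: This finite sum is the Laurent series of f about z = -4.
Step 4: Coefficient of (z + 4)^(-3) = coefficient of (z + 4) in the re-centred numerator = -7

-7


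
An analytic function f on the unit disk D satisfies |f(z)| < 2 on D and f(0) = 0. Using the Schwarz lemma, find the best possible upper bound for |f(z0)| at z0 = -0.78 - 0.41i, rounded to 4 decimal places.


Step 1: g = f/2 maps D -> D with g(0) = 0, so by the Schwarz lemma |g(z)| <= |z|, i.e. |f(z)| <= 2|z|; this is sharp (f(z) = 2z).
Step 2: |z0|^2 = (-0.78)^2 + (-0.41)^2 = 0.7765
Step 3: |z0| = sqrt(0.7765) = 0.881192
Step 4: Best bound = 2 * |z0| = 2 * 0.881192 = 1.7624

1.7624


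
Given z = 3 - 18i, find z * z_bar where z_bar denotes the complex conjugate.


Step 1: conj(z) = 3 + 18i
Step 2: z * conj(z) = 3^2 + (-18)^2
Step 3: = 9 + 324 = 333

333


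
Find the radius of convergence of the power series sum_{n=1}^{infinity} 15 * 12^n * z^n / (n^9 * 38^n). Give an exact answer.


Step 1: General term a_n = 15 * 12^n / (n^9 * 38^n)
Step 2: By the root test, |a_n|^(1/n) = 15^(1/n) * 12 / (n^(9/n) * 38) -> 12/38 as n -> infinity (since 15^(1/n) -> 1 and n^(9/n) -> 1)
Step 3: R = 1/lim|a_n|^(1/n) = 38/12 = 19/6

19/6


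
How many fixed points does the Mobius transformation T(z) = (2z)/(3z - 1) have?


Step 1: Fixed points satisfy T(z) = z
Step 2: 3z^2 - 3z = 0
Step 3: Discriminant = (-3)^2 - 4*3*0 = 9
Step 4: Number of fixed points = 2

2


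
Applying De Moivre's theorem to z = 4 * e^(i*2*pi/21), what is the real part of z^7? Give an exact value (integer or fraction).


Step 1: By De Moivre's theorem, z^7 = 4^7 * e^(i*7*2*pi/21) = 16384 * (cos(2*pi/3) + i*sin(2*pi/3))
Step 2: |z|^7 = 4^7 = 16384
Step 3: The angle 2*pi/3 already lies in [0, 2*pi)
Step 4: cos(2*pi/3) = -1/2
Step 5: Re(z^7) = 16384 * (-1/2) = -8192

-8192


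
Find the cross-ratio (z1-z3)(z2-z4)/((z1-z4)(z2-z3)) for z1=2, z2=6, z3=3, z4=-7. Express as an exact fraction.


Step 1: (z1-z3)(z2-z4) = (-1) * 13 = -13
Step 2: (z1-z4)(z2-z3) = 9 * 3 = 27
Step 3: Cross-ratio = -13/27 = -13/27

-13/27


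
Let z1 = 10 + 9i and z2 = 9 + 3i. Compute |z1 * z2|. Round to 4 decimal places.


Step 1: |z1| = sqrt(10^2 + 9^2) = sqrt(181)
Step 2: |z2| = sqrt(9^2 + 3^2) = sqrt(90)
Step 3: |z1*z2| = |z1|*|z2| = sqrt(181) * sqrt(90) = sqrt(181 * 90) = sqrt(16290)
Step 4: = 127.6323

127.6323


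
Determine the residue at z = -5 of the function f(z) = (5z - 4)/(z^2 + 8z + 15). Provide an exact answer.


Step 1: Q(z) = z^2 + 8z + 15 = (z + 5)(z + 3)
Step 2: Q'(z) = 2z + 8
Step 3: Q'(-5) = -2, P(-5) = -29
Step 4: Res = P(-5)/Q'(-5) = -29/(-2) = 29/2

29/2


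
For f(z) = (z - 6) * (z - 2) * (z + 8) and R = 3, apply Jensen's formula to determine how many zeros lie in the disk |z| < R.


Jensen's formula: (1/2pi)*integral log|f(Re^it)|dt = log|f(0)| + sum_{|a_k|<R} log(R/|a_k|)
Step 1: f(0) = (-6) * (-2) * 8 = 96
Step 2: log|f(0)| = log|6| + log|2| + log|-8| = 4.5643
Step 3: Zeros inside |z| < 3: 2
Step 4: Jensen sum = log(3/2) = 0.4055
Step 5: n(R) = number of terms in the Jensen sum = count of zeros inside |z| < 3 = 1

1


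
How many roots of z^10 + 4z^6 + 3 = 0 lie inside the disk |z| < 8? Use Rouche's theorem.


Step 1: On |z| = 8 the three terms have sizes |z^10| = 8^10 = 1073741824, |4z^6| = 4*8^6 = 1048576, |3| = 3
Step 2: The dominant term is g(z) = z^10; let h(z) = 4z^6 + 3 so f = g + h
Step 3: On |z| = 8: |g| = 1073741824 and |h| <= 1048576 + 3 = 1048579
Step 4: Since 1073741824 > 1048579, |h| < |g| on |z| = 8, so by Rouche f has the same number of zeros as g inside |z| < 8
Step 5: g(z) = z^10 has 10 zeros (all at the origin) inside |z| < 8. Answer = 10

10


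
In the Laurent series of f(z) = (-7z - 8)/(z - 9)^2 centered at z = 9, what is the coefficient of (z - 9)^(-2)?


Step 1: Write the numerator in powers of (z - 9): -7z - 8 = -7(z - 9) + (-7*9 - 8) = -7(z - 9) - 71
Step 2: Divide by (z - 9)^2: f(z) = -71(z - 9)^(-2) - 7(z - 9)^(-1)
Step 3: This finite sum is the Laurent series of f about z = 9.
Step 4: Coefficient of (z - 9)^(-2) = -7*9 - 8 = -71

-71


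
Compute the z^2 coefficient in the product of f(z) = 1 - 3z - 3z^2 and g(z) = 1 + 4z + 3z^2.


Step 1: z^2 term in f*g comes from: (1)*(3z^2) + (-3z)*(4z) + (-3z^2)*(1)
Step 2: = 3 - 12 - 3
Step 3: = -12

-12


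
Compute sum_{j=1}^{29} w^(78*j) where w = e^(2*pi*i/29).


Step 1: The sum sum_{j=1}^{n} w^(k*j) equals n if n | k, else 0.
Step 2: Here n = 29, k = 78
Step 3: Does n divide k? 29 | 78 -> False
Step 4: Sum = 0

0


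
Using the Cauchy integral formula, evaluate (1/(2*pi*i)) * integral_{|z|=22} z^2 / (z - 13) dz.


Step 1: f(z) = z^2, a = 13 is inside |z| = 22
Step 2: By Cauchy integral formula: (1/(2pi*i)) * integral = f(a)
Step 3: f(13) = 13^2 = 169

169


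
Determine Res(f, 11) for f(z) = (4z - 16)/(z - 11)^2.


Step 1: Pole of order 2 at z = 11
Step 2: Res = lim d/dz [(z - 11)^2 * f(z)] as z -> 11
Step 3: (z - 11)^2 * f(z) = 4z - 16
Step 4: d/dz[4z - 16] = 4

4


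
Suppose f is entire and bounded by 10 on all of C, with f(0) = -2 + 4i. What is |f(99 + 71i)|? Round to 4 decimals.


Step 1: By Liouville's theorem, a bounded entire function is constant.
Step 2: f(z) = f(0) = -2 + 4i for all z.
Step 3: |f(w)| = |-2 + 4i| = sqrt(4 + 16)
Step 4: = 4.4721

4.4721


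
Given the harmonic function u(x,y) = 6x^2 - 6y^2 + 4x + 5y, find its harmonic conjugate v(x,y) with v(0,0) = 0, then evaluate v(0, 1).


Step 1: v_x = -u_y = 12y - 5
Step 2: v_y = u_x = 12x + 4
Step 3: v = 12xy - 5x + 4y + C
Step 4: v(0,0) = 0 => C = 0
Step 5: v(0, 1) = 4

4


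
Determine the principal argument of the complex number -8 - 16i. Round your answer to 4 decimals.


Step 1: z = -8 - 16i
Step 2: arg(z) = atan2(-16, -8)
Step 3: arg(z) = -2.0344

-2.0344


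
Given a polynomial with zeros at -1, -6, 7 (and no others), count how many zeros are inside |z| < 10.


Step 1: Check each root:
  z = -1: |-1| = 1 < 10
  z = -6: |-6| = 6 < 10
  z = 7: |7| = 7 < 10
Step 2: Count = 3

3


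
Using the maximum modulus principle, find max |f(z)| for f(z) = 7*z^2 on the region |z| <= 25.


Step 1: On |z| = 25, |f(z)| = 7 * |z|^2 = 7 * 25^2
Step 2: By maximum modulus principle, maximum is on boundary.
Step 3: Maximum = 7 * 625 = 4375

4375


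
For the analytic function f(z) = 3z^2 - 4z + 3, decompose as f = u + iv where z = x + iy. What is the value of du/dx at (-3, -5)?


Step 1: f(z) = 3(x+iy)^2 - 4(x+iy) + 3
Step 2: u = 3(x^2 - y^2) - 4x + 3
Step 3: u_x = 6x - 4
Step 4: At (-3, -5): u_x = -18 - 4 = -22

-22


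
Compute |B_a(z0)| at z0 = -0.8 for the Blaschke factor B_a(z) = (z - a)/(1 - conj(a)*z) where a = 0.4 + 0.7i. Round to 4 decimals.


Step 1: Numerator z0 - a = -0.8 - (0.4 + 0.7i) = -1.2 - 0.7i
Step 2: Denominator 1 - conj(a)*z0 = 1 - (0.4 - 0.7i)*(-0.8) = 1.32 - 0.56i
Step 3: |z0 - a|^2 = (-1.2)^2 + (-0.7)^2 = 1.93; |1 - conj(a)*z0|^2 = 1.32^2 + (-0.56)^2 = 2.056
Step 4: |B_a(-0.8)| = sqrt(1.93 / 2.056) = sqrt(0.938716)
Step 5: = 0.9689

0.9689


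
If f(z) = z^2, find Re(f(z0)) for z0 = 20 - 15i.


Step 1: z0 = 20 - 15i
Step 2: z0^2 = 20^2 - (-15)^2 - 600i
Step 3: real part = 400 - 225 = 175

175


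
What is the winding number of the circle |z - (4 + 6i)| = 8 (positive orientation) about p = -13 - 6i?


Step 1: Center c = (4, 6), radius = 8
Step 2: |p - c|^2 = (-17)^2 + (-12)^2 = 433
Step 3: r^2 = 64
Step 4: |p-c| > r so winding number = 0

0


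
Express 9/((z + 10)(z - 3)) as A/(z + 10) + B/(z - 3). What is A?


Step 1: Multiply both sides by (z + 10) and set z = -10
Step 2: A = 9 / (-10 - 3)
Step 3: A = 9 / (-13)
Step 4: A = -9/13

-9/13


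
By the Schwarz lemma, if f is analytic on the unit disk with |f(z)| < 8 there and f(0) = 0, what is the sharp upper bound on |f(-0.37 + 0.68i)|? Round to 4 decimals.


Step 1: g = f/8 maps D -> D with g(0) = 0, so by the Schwarz lemma |g(z)| <= |z|, i.e. |f(z)| <= 8|z|; this is sharp (f(z) = 8z).
Step 2: |z0|^2 = (-0.37)^2 + 0.68^2 = 0.5993
Step 3: |z0| = sqrt(0.5993) = 0.774145
Step 4: Best bound = 8 * |z0| = 8 * 0.774145 = 6.1932

6.1932


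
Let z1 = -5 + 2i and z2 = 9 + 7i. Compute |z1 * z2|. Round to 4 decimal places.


Step 1: |z1| = sqrt((-5)^2 + 2^2) = sqrt(29)
Step 2: |z2| = sqrt(9^2 + 7^2) = sqrt(130)
Step 3: |z1*z2| = |z1|*|z2| = sqrt(29) * sqrt(130) = sqrt(29 * 130) = sqrt(3770)
Step 4: = 61.4003

61.4003


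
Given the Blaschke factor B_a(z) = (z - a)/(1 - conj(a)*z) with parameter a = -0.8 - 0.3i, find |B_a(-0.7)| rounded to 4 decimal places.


Step 1: Numerator z0 - a = -0.7 - (-0.8 - 0.3i) = 0.1 + 0.3i
Step 2: Denominator 1 - conj(a)*z0 = 1 - (-0.8 + 0.3i)*(-0.7) = 0.44 + 0.21i
Step 3: |z0 - a|^2 = 0.1^2 + 0.3^2 = 0.1; |1 - conj(a)*z0|^2 = 0.44^2 + 0.21^2 = 0.2377
Step 4: |B_a(-0.7)| = sqrt(0.1 / 0.2377) = sqrt(0.420698)
Step 5: = 0.6486

0.6486


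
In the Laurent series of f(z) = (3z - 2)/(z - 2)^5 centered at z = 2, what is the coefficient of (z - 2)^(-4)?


Step 1: Write the numerator in powers of (z - 2): 3z - 2 = 3(z - 2) + (3*2 - 2) = 3(z - 2) + 4
Step 2: Divide by (z - 2)^5: f(z) = 4(z - 2)^(-5) + 3(z - 2)^(-4)
Step 3: This finite sum is the Laurent series of f about z = 2.
Step 4: Coefficient of (z - 2)^(-4) = coefficient of (z - 2) in the re-centred numerator = 3

3


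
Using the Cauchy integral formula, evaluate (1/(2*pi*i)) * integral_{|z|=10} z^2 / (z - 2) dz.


Step 1: f(z) = z^2, a = 2 is inside |z| = 10
Step 2: By Cauchy integral formula: (1/(2pi*i)) * integral = f(a)
Step 3: f(2) = 2^2 = 4

4


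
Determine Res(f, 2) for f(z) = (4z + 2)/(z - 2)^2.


Step 1: Pole of order 2 at z = 2
Step 2: Res = lim d/dz [(z - 2)^2 * f(z)] as z -> 2
Step 3: (z - 2)^2 * f(z) = 4z + 2
Step 4: d/dz[4z + 2] = 4

4


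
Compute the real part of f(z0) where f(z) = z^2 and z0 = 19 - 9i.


Step 1: z0 = 19 - 9i
Step 2: z0^2 = 19^2 - (-9)^2 - 342i
Step 3: real part = 361 - 81 = 280

280


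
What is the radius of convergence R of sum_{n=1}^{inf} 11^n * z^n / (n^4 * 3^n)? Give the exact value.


Step 1: General term a_n = 11^n / (n^4 * 3^n)
Step 2: By the root test, |a_n|^(1/n) = 11 / (n^(4/n) * 3) -> 11/3 as n -> infinity (since n^(4/n) -> 1)
Step 3: R = 1/lim|a_n|^(1/n) = 3/11

3/11


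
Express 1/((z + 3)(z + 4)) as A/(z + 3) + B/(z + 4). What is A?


Step 1: Multiply both sides by (z + 3) and set z = -3
Step 2: A = 1 / (-3 + 4)
Step 3: A = 1 / 1
Step 4: A = 1

1


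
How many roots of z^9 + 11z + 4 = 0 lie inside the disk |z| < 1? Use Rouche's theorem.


Step 1: On |z| = 1 the three terms have sizes |z^9| = 1^9 = 1, |11z| = 11*1 = 11, |4| = 4
Step 2: The dominant term is g(z) = 11z; let h(z) = z^9 + 4 so f = g + h
Step 3: On |z| = 1: |g| = 11 and |h| <= 1 + 4 = 5
Step 4: Since 11 > 5, |h| < |g| on |z| = 1, so by Rouche f has the same number of zeros as g inside |z| < 1
Step 5: g(z) = 11z has 1 zero (at the origin, multiplicity 1) inside |z| < 1. Answer = 1

1


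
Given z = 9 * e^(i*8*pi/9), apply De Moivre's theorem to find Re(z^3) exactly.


Step 1: By De Moivre's theorem, z^3 = 9^3 * e^(i*3*8*pi/9) = 729 * (cos(8*pi/3) + i*sin(8*pi/3))
Step 2: |z|^3 = 9^3 = 729
Step 3: Reduce the angle mod 2*pi: 8*pi/3 - 2*pi = 2*pi/3
Step 4: cos(2*pi/3) = -1/2
Step 5: Re(z^3) = 729 * (-1/2) = -729/2

-729/2


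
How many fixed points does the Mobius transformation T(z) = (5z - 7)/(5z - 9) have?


Step 1: Fixed points satisfy T(z) = z
Step 2: 5z^2 - 14z + 7 = 0
Step 3: Discriminant = (-14)^2 - 4*5*7 = 56
Step 4: Number of fixed points = 2

2


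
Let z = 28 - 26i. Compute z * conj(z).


Step 1: conj(z) = 28 + 26i
Step 2: z * conj(z) = 28^2 + (-26)^2
Step 3: = 784 + 676 = 1460

1460


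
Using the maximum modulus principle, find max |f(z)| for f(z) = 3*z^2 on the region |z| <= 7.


Step 1: On |z| = 7, |f(z)| = 3 * |z|^2 = 3 * 7^2
Step 2: By maximum modulus principle, maximum is on boundary.
Step 3: Maximum = 3 * 49 = 147

147


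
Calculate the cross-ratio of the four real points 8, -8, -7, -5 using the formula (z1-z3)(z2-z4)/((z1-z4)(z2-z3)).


Step 1: (z1-z3)(z2-z4) = 15 * (-3) = -45
Step 2: (z1-z4)(z2-z3) = 13 * (-1) = -13
Step 3: Cross-ratio = 45/13 = 45/13

45/13


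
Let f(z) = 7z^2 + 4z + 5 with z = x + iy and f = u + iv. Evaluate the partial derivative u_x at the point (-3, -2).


Step 1: f(z) = 7(x+iy)^2 + 4(x+iy) + 5
Step 2: u = 7(x^2 - y^2) + 4x + 5
Step 3: u_x = 14x + 4
Step 4: At (-3, -2): u_x = -42 + 4 = -38

-38


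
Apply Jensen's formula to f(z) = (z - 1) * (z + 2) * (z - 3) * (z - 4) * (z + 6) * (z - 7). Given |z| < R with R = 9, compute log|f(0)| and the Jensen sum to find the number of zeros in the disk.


Jensen's formula: (1/2pi)*integral log|f(Re^it)|dt = log|f(0)| + sum_{|a_k|<R} log(R/|a_k|)
Step 1: f(0) = (-1) * 2 * (-3) * (-4) * 6 * (-7) = 1008
Step 2: log|f(0)| = log|1| + log|-2| + log|3| + log|4| + log|-6| + log|7| = 6.9157
Step 3: Zeros inside |z| < 9: 1, -2, 3, 4, -6, 7
Step 4: Jensen sum = log(9/1) + log(9/2) + log(9/3) + log(9/4) + log(9/6) + log(9/7) = 6.2676
Step 5: n(R) = number of terms in the Jensen sum = count of zeros inside |z| < 9 = 6

6


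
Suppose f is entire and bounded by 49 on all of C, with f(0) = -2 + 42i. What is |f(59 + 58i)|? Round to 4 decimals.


Step 1: By Liouville's theorem, a bounded entire function is constant.
Step 2: f(z) = f(0) = -2 + 42i for all z.
Step 3: |f(w)| = |-2 + 42i| = sqrt(4 + 1764)
Step 4: = 42.0476

42.0476


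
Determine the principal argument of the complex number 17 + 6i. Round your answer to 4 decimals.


Step 1: z = 17 + 6i
Step 2: arg(z) = atan2(6, 17)
Step 3: arg(z) = 0.3393

0.3393


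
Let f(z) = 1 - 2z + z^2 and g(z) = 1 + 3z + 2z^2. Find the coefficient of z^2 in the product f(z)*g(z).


Step 1: z^2 term in f*g comes from: (1)*(2z^2) + (-2z)*(3z) + (z^2)*(1)
Step 2: = 2 - 6 + 1
Step 3: = -3

-3


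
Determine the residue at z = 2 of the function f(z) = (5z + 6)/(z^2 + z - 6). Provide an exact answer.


Step 1: Q(z) = z^2 + z - 6 = (z - 2)(z + 3)
Step 2: Q'(z) = 2z + 1
Step 3: Q'(2) = 5, P(2) = 16
Step 4: Res = P(2)/Q'(2) = 16/5 = 16/5

16/5


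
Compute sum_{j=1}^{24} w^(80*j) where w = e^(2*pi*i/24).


Step 1: The sum sum_{j=1}^{n} w^(k*j) equals n if n | k, else 0.
Step 2: Here n = 24, k = 80
Step 3: Does n divide k? 24 | 80 -> False
Step 4: Sum = 0

0


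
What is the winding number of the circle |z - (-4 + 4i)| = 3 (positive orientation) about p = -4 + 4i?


Step 1: Center c = (-4, 4), radius = 3
Step 2: |p - c|^2 = 0^2 + 0^2 = 0
Step 3: r^2 = 9
Step 4: |p-c| < r so winding number = 1

1


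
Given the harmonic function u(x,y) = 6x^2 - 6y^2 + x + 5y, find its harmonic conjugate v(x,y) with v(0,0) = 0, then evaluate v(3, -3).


Step 1: v_x = -u_y = 12y - 5
Step 2: v_y = u_x = 12x + 1
Step 3: v = 12xy - 5x + y + C
Step 4: v(0,0) = 0 => C = 0
Step 5: v(3, -3) = -126

-126


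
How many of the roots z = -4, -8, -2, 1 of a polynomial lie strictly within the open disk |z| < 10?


Step 1: Check each root:
  z = -4: |-4| = 4 < 10
  z = -8: |-8| = 8 < 10
  z = -2: |-2| = 2 < 10
  z = 1: |1| = 1 < 10
Step 2: Count = 4

4


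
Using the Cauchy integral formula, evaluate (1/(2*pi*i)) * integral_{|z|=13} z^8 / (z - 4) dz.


Step 1: f(z) = z^8, a = 4 is inside |z| = 13
Step 2: By Cauchy integral formula: (1/(2pi*i)) * integral = f(a)
Step 3: f(4) = 4^8 = 65536

65536


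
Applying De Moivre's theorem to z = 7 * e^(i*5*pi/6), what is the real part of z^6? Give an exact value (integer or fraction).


Step 1: By De Moivre's theorem, z^6 = 7^6 * e^(i*6*5*pi/6) = 117649 * (cos(5*pi) + i*sin(5*pi))
Step 2: |z|^6 = 7^6 = 117649
Step 3: Reduce the angle mod 2*pi: 5*pi - 4*pi = pi
Step 4: cos(pi) = -1
Step 5: Re(z^6) = 117649 * (-1) = -117649

-117649


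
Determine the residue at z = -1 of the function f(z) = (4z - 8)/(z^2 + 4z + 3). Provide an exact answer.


Step 1: Q(z) = z^2 + 4z + 3 = (z + 1)(z + 3)
Step 2: Q'(z) = 2z + 4
Step 3: Q'(-1) = 2, P(-1) = -12
Step 4: Res = P(-1)/Q'(-1) = -12/2 = -6

-6


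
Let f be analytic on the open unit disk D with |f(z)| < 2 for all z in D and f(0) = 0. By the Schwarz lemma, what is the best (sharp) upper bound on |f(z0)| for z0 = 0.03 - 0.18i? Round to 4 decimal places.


Step 1: g = f/2 maps D -> D with g(0) = 0, so by the Schwarz lemma |g(z)| <= |z|, i.e. |f(z)| <= 2|z|; this is sharp (f(z) = 2z).
Step 2: |z0|^2 = 0.03^2 + (-0.18)^2 = 0.0333
Step 3: |z0| = sqrt(0.0333) = 0.182483
Step 4: Best bound = 2 * |z0| = 2 * 0.182483 = 0.365

0.365


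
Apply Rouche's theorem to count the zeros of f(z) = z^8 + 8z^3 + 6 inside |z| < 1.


Step 1: On |z| = 1 the three terms have sizes |z^8| = 1^8 = 1, |8z^3| = 8*1^3 = 8, |6| = 6
Step 2: The dominant term is g(z) = 8z^3; let h(z) = z^8 + 6 so f = g + h
Step 3: On |z| = 1: |g| = 8 and |h| <= 1 + 6 = 7
Step 4: Since 8 > 7, |h| < |g| on |z| = 1, so by Rouche f has the same number of zeros as g inside |z| < 1
Step 5: g(z) = 8z^3 has 3 zeros (at the origin, multiplicity 3) inside |z| < 1. Answer = 3

3


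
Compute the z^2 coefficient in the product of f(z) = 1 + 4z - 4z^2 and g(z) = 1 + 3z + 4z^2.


Step 1: z^2 term in f*g comes from: (1)*(4z^2) + (4z)*(3z) + (-4z^2)*(1)
Step 2: = 4 + 12 - 4
Step 3: = 12

12


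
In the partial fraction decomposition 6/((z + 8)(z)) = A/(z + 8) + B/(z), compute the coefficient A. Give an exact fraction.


Step 1: Multiply both sides by (z + 8) and set z = -8
Step 2: A = 6 / (-8 - 0)
Step 3: A = 6 / (-8)
Step 4: A = -3/4

-3/4


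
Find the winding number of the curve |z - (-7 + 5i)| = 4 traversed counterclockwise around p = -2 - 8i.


Step 1: Center c = (-7, 5), radius = 4
Step 2: |p - c|^2 = 5^2 + (-13)^2 = 194
Step 3: r^2 = 16
Step 4: |p-c| > r so winding number = 0

0


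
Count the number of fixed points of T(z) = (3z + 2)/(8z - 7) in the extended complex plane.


Step 1: Fixed points satisfy T(z) = z
Step 2: 8z^2 - 10z - 2 = 0
Step 3: Discriminant = (-10)^2 - 4*8*(-2) = 164
Step 4: Number of fixed points = 2

2


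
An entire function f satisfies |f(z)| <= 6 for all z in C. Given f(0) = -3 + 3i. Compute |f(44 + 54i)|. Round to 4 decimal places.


Step 1: By Liouville's theorem, a bounded entire function is constant.
Step 2: f(z) = f(0) = -3 + 3i for all z.
Step 3: |f(w)| = |-3 + 3i| = sqrt(9 + 9)
Step 4: = 4.2426

4.2426


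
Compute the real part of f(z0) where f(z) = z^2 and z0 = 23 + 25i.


Step 1: z0 = 23 + 25i
Step 2: z0^2 = 23^2 - 25^2 + 1150i
Step 3: real part = 529 - 625 = -96

-96


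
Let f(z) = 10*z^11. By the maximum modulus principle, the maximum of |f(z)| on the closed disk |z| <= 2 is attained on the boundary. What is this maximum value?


Step 1: On |z| = 2, |f(z)| = 10 * |z|^11 = 10 * 2^11
Step 2: By maximum modulus principle, maximum is on boundary.
Step 3: Maximum = 10 * 2048 = 20480

20480


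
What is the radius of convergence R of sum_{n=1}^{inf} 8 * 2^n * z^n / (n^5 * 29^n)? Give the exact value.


Step 1: General term a_n = 8 * 2^n / (n^5 * 29^n)
Step 2: By the root test, |a_n|^(1/n) = 8^(1/n) * 2 / (n^(5/n) * 29) -> 2/29 as n -> infinity (since 8^(1/n) -> 1 and n^(5/n) -> 1)
Step 3: R = 1/lim|a_n|^(1/n) = 29/2

29/2


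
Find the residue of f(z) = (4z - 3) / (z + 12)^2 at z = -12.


Step 1: Pole of order 2 at z = -12
Step 2: Res = lim d/dz [(z + 12)^2 * f(z)] as z -> -12
Step 3: (z + 12)^2 * f(z) = 4z - 3
Step 4: d/dz[4z - 3] = 4

4
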